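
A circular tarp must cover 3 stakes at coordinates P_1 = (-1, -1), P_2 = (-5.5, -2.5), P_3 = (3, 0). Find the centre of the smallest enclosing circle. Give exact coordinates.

Side lengths²: P_1P_2² = 22.5, P_1P_3² = 17, P_2P_3² = 78.5.
Since P_2P_3² = 78.5 ≥ 22.5 + 17 = 39.5, the angle opposite P_2P_3 is not acute, so the smallest enclosing circle has P_2P_3 as diameter.
Centre = midpoint of P_2P_3 = (-1.25, -1.25), r² = 78.5/4 = 19.625.
Centre = (-1.25, -1.25).

(-1.25, -1.25)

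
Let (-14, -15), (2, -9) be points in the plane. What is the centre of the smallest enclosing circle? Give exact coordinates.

The smallest circle enclosing two points has them as diameter endpoints.
Centre = midpoint = (-6, -12); r² = |(-14, -15)−(2, -9)|²/4 = 292/4 = 73.
Centre = (-6, -12).

(-6, -12)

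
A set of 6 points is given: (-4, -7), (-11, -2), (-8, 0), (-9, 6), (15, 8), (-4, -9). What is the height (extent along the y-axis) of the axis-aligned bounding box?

17

max y = 8, min y = -9, so height = 17.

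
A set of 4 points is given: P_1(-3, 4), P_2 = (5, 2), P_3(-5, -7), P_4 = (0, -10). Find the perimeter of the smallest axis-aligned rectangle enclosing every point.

48

Width = max x − min x = 5 − (-5) = 10.
Height = max y − min y = 4 − (-10) = 14.
Perimeter = 2(10 + 14) = 48.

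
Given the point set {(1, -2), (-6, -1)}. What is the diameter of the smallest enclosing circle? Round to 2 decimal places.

7.07

The smallest circle enclosing two points has them as diameter endpoints.
Centre = midpoint = (-2.5, -1.5); r² = |(1, -2)−(-6, -1)|²/4 = 50/4 = 12.5.
Diameter = 2r = 2√(12.5) ≈ 7.07.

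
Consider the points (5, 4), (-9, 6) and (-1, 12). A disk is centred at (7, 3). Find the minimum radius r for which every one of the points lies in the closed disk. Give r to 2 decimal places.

The required radius is the distance from (7, 3) to the farthest point.
Squared distances: 5, 265, 145.
Maximum is 265, attained at (-9, 6).
r = √265 ≈ 16.28.

16.28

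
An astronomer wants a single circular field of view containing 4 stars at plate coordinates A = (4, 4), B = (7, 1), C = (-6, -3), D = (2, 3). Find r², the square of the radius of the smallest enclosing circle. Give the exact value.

The minimum enclosing circle of a finite set is fixed by two of the points (as a diameter) or three (as a circumcircle).
The farthest pair is B–C with squared distance 185. The circle on this segment as diameter has centre (0.5, -1) and r² = 185/4 = 46.25.
Check A: distance² to centre = 37.25 ≤ 46.25, so it lies inside.
All remaining points lie in this disk, and no smaller disk contains both endpoints, so this is the minimum enclosing circle.

46.25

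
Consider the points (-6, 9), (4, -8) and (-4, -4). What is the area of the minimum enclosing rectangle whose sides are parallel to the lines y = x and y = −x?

148.5

In coordinates u = x + y, v = x − y the rectangle is axis-aligned; the map (x,y)→(u,v) scales areas by 2.
u-values: 3, -4, -8; range = 3 − (-8) = 11.
v-values: -15, 12, 0; range = 12 − (-15) = 27.
Area = (11 × 27) / 2 = 148.5.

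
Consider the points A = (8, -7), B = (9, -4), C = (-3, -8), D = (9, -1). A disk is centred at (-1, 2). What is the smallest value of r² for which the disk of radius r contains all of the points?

The required radius is the distance from (-1, 2) to the farthest point.
Squared distances: 162, 136, 104, 109.
Maximum is 162, attained at A.

162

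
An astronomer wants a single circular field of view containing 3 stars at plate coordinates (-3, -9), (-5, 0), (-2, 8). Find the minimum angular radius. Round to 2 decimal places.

8.51

Call the three points A, B, C in the order given.
Side lengths²: AB² = 85, AC² = 290, BC² = 73.
Since AC² = 290 ≥ 85 + 73 = 158, the angle opposite AC is not acute, so the smallest enclosing circle has AC as diameter.
Centre = midpoint of AC = (-2.5, -0.5), r² = 290/4 = 72.5.
r = √(72.5) ≈ 8.51.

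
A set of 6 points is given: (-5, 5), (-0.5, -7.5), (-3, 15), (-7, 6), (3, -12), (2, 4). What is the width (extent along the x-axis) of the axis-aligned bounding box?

max x = 3, min x = -7, so width = 10.

10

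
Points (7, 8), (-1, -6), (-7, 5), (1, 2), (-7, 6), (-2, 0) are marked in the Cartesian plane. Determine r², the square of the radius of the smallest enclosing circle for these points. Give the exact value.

650/9

A smallest enclosing disk is always determined by at most three of the input points on its boundary.
The minimum enclosing circle is determined by three boundary points: (7, 8), (-1, -6), (-7, 6).
Their circumcentre is (2/3, 7/3) with r² = 650/9.
The farthest remaining point (-7, 5) is at distance² 593/9 ≤ 650/9.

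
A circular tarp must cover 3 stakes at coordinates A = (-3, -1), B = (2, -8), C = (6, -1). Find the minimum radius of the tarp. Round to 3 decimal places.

4.954

Side lengths²: AB² = 74, AC² = 81, BC² = 65.
Since AC² = 81 < 74 + 65 = 139, the triangle is acute, so the smallest enclosing circle is the circumcircle.
Circumcentre = (1.5, -43/14), r² = 2405/98.
r = √(2405/98) ≈ 4.954.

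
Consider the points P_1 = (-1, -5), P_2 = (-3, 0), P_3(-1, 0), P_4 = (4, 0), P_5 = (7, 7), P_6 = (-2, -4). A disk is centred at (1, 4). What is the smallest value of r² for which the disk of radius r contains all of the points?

85

The required radius is the distance from (1, 4) to the farthest point.
Squared distances: 85, 32, 20, 25, 45, 73.
Maximum is 85, attained at P_1.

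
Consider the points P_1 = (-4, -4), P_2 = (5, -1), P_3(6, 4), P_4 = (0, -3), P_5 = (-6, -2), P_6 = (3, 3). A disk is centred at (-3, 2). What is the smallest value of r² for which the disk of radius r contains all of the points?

85

The required radius is the distance from (-3, 2) to the farthest point.
Squared distances: 37, 73, 85, 34, 25, 37.
Maximum is 85, attained at P_3.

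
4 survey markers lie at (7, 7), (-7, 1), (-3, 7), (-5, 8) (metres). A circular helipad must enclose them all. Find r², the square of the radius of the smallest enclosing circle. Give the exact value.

58

The minimum enclosing circle of a finite set is fixed by two of the points (as a diameter) or three (as a circumcircle).
The farthest pair is (7, 7)–(-7, 1) with squared distance 232. The circle on this segment as diameter has centre (0, 4) and r² = 232/4 = 58.
Check (-3, 7): distance² to centre = 18 ≤ 58, so it lies inside.
All remaining points lie in this disk, and no smaller disk contains both endpoints, so this is the minimum enclosing circle.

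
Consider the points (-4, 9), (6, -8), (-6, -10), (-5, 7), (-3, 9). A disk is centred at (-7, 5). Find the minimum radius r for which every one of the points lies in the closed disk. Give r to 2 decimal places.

The required radius is the distance from (-7, 5) to the farthest point.
Squared distances: 25, 338, 226, 8, 32.
Maximum is 338, attained at (6, -8).
r = √338 ≈ 18.38.

18.38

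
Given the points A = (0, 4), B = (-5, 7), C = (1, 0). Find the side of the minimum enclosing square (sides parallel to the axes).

The bounding box has width 6 and height 7.
An axis-aligned square enclosing the set must have side ≥ max(width, height).
So the minimum side is max(6, 7) = 7.

7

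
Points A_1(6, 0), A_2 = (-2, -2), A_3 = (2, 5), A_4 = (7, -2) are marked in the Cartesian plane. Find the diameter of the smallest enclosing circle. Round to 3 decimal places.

By Welzl's lemma the MEC is supported by two points (diametrically opposite) or three points (on a circumcircle).
The minimum enclosing circle is determined by three boundary points: A_2, A_3, A_4.
Their circumcentre is (2.5, 1/14) with r² = 2405/98.
The farthest remaining point A_1 is at distance² 1201/98 ≤ 2405/98.
Diameter = 2r = 2√(2405/98) ≈ 9.908.

9.908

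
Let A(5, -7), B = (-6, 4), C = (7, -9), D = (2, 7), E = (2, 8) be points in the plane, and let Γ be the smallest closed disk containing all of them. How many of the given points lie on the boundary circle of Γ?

The minimum enclosing circle of a finite set is fixed by two of the points (as a diameter) or three (as a circumcircle).
The minimum enclosing circle is determined by three boundary points: B, C, E.
Their circumcentre is (5/3, -4/3) with r² = 785/9.
The farthest remaining point D is at distance² 626/9 ≤ 785/9.
The points at distance exactly r from the centre are B, C, E — 3 points.

3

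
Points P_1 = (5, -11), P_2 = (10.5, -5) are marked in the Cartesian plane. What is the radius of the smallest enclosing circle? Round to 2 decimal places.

4.07

The smallest circle enclosing two points has them as diameter endpoints.
Centre = midpoint = (7.75, -8); r² = |P_1P_2|²/4 = 66.25/4 = 16.5625.
r = √(16.5625) ≈ 4.07.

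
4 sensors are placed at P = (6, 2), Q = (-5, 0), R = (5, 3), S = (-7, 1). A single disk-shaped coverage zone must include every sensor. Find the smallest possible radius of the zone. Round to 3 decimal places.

The minimum enclosing circle of a finite set is fixed by two of the points (as a diameter) or three (as a circumcircle).
The farthest pair is P–S with squared distance 170. The circle on this segment as diameter has centre (-0.5, 1.5) and r² = 170/4 = 42.5.
Check Q: distance² to centre = 22.5 ≤ 42.5, so it lies inside.
All remaining points lie in this disk, and no smaller disk contains both endpoints, so this is the minimum enclosing circle.
r = √(42.5) ≈ 6.519.

6.519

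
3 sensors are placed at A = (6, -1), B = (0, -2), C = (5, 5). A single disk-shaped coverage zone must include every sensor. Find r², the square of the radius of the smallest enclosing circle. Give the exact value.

Side lengths²: AB² = 37, AC² = 37, BC² = 74.
Since BC² = 74 ≥ 37 + 37 = 74, the angle opposite BC is not acute, so the smallest enclosing circle has BC as diameter.
Centre = midpoint of BC = (2.5, 1.5), r² = 74/4 = 18.5.

18.5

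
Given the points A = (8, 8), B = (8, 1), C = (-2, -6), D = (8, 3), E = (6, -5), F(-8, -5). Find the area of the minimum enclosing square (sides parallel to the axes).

256

The bounding box has width 16 and height 14.
An axis-aligned square enclosing the set must have side ≥ max(width, height).
So the minimum side is max(16, 14) = 16.
Area = 16² = 256.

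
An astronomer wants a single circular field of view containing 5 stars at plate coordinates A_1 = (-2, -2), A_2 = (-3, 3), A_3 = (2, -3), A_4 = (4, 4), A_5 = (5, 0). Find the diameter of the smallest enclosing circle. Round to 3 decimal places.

A smallest enclosing disk is always determined by at most three of the input points on its boundary.
The minimum enclosing circle is determined by three boundary points: A_2, A_3, A_5.
Their circumcentre is (19/22, 25/22) with r² = 4453/242.
The farthest remaining point A_1 is at distance² 4365/242 ≤ 4453/242.
Diameter = 2r = 2√(4453/242) ≈ 8.579.

8.579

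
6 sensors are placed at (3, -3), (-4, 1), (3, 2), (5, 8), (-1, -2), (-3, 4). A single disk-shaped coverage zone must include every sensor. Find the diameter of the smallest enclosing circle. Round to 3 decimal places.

The minimum enclosing circle of a finite set is fixed by two of the points (as a diameter) or three (as a circumcircle).
The minimum enclosing circle is determined by three boundary points: (3, -3), (-4, 1), (5, 8).
Their circumcentre is (59/34, 99/34) with r² = 21125/578.
The farthest remaining point (-1, -2) is at distance² 18269/578 ≤ 21125/578.
Diameter = 2r = 2√(21125/578) ≈ 12.091.

12.091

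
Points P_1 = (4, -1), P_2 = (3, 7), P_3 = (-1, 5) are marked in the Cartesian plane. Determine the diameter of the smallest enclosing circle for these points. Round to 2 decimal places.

8.28

Side lengths²: P_1P_2² = 65, P_1P_3² = 61, P_2P_3² = 20.
Since P_1P_2² = 65 < 61 + 20 = 81, the triangle is acute, so the smallest enclosing circle is the circumcircle.
Circumcentre = (87/34, 49/17), r² = 19825/1156.
Diameter = 2r = 2√(19825/1156) ≈ 8.28.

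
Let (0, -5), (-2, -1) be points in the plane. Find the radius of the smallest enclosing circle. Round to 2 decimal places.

The smallest circle enclosing two points has them as diameter endpoints.
Centre = midpoint = (-1, -3); r² = |(0, -5)−(-2, -1)|²/4 = 20/4 = 5.
r = √5 ≈ 2.24.

2.24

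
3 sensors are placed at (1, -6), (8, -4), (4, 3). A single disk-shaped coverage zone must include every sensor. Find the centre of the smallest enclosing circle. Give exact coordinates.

(137/38, -71/38)

Call the three points A, B, C in the order given.
Side lengths²: AB² = 53, AC² = 90, BC² = 65.
Since AC² = 90 < 65 + 53 = 118, the triangle is acute, so the smallest enclosing circle is the circumcircle.
Circumcentre = (137/38, -71/38), r² = 17225/722.
Centre = (137/38, -71/38).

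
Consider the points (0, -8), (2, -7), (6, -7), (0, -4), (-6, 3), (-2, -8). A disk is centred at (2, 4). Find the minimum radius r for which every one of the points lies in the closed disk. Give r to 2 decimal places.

The required radius is the distance from (2, 4) to the farthest point.
Squared distances: 148, 121, 137, 68, 65, 160.
Maximum is 160, attained at (-2, -8).
r = √160 ≈ 12.65.

12.65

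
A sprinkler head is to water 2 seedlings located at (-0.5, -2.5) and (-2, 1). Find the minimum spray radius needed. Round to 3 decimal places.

The smallest circle enclosing two points has them as diameter endpoints.
Centre = midpoint = (-1.25, -0.75); r² = |(-0.5, -2.5)−(-2, 1)|²/4 = 14.5/4 = 3.625.
r = √(3.625) ≈ 1.904.

1.904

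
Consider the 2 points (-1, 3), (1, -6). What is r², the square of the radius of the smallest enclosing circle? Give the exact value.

21.25

The smallest circle enclosing two points has them as diameter endpoints.
Centre = midpoint = (0, -1.5); r² = |(-1, 3)−(1, -6)|²/4 = 85/4 = 21.25.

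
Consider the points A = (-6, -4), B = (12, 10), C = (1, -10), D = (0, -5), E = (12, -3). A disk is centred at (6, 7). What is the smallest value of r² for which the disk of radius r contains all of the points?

314

The required radius is the distance from (6, 7) to the farthest point.
Squared distances: 265, 45, 314, 180, 136.
Maximum is 314, attained at C.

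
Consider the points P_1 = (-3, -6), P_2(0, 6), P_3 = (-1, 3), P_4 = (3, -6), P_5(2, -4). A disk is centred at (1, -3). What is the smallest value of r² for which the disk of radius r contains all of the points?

The required radius is the distance from (1, -3) to the farthest point.
Squared distances: 25, 82, 40, 13, 2.
Maximum is 82, attained at P_2.

82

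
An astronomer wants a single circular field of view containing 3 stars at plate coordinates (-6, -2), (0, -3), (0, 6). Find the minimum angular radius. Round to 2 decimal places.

Call the three points A, B, C in the order given.
Side lengths²: AB² = 37, AC² = 100, BC² = 81.
Since AC² = 100 < 81 + 37 = 118, the triangle is acute, so the smallest enclosing circle is the circumcircle.
Circumcentre = (-7/3, 1.5), r² = 925/36.
r = √(925/36) ≈ 5.07.

5.07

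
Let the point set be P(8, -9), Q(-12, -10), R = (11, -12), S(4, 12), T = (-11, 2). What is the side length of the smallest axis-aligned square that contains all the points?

The bounding box has width 23 and height 24.
An axis-aligned square enclosing the set must have side ≥ max(width, height).
So the minimum side is max(23, 24) = 24.

24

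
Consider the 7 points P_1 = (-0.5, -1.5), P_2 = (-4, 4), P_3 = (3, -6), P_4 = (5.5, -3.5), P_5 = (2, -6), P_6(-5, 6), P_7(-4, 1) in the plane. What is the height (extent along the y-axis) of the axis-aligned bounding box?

max y = 6, min y = -6, so height = 12.

12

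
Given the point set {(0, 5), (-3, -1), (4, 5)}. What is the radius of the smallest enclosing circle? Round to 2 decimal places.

Call the three points A, B, C in the order given.
Side lengths²: AB² = 45, AC² = 16, BC² = 85.
Since BC² = 85 ≥ 45 + 16 = 61, the angle opposite BC is not acute, so the smallest enclosing circle has BC as diameter.
Centre = midpoint of BC = (0.5, 2), r² = 85/4 = 21.25.
r = √(21.25) ≈ 4.61.

4.61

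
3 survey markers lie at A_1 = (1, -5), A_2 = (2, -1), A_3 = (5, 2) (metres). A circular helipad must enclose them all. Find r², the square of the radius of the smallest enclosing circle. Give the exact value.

Side lengths²: A_1A_2² = 17, A_1A_3² = 65, A_2A_3² = 18.
Since A_1A_3² = 65 ≥ 18 + 17 = 35, the angle opposite A_1A_3 is not acute, so the smallest enclosing circle has A_1A_3 as diameter.
Centre = midpoint of A_1A_3 = (3, -1.5), r² = 65/4 = 16.25.

16.25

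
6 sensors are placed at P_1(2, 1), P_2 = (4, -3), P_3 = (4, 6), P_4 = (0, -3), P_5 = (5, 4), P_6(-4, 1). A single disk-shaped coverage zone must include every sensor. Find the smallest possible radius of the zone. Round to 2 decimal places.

By Welzl's lemma the MEC is supported by two points (diametrically opposite) or three points (on a circumcircle).
The minimum enclosing circle is determined by three boundary points: P_2, P_3, P_6.
Their circumcentre is (1.25, 1.5) with r² = 27.8125.
The farthest remaining point P_4 is at distance² 21.8125 ≤ 27.8125.
r = √(27.8125) ≈ 5.27.

5.27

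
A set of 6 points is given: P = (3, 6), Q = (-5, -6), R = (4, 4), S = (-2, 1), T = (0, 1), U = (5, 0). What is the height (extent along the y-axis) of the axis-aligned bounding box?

12

max y = 6, min y = -6, so height = 12.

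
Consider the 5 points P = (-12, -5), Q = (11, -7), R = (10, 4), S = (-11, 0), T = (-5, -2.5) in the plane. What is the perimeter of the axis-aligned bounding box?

68

Width = max x − min x = 11 − (-12) = 23.
Height = max y − min y = 4 − (-7) = 11.
Perimeter = 2(23 + 11) = 68.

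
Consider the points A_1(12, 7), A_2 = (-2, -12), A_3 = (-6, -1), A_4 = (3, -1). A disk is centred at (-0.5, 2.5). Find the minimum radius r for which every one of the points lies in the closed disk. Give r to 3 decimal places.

The required radius is the distance from (-0.5, 2.5) to the farthest point.
Squared distances: 176.5, 212.5, 42.5, 24.5.
Maximum is 212.5, attained at A_2.
r = √(212.5) ≈ 14.577.

14.577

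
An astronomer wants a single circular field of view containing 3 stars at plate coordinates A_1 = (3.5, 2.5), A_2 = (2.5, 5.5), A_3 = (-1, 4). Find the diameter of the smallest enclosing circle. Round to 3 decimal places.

Side lengths²: A_1A_2² = 10, A_1A_3² = 22.5, A_2A_3² = 14.5.
Since A_1A_3² = 22.5 < 14.5 + 10 = 24.5, the triangle is acute, so the smallest enclosing circle is the circumcircle.
Circumcentre = (1.3125, 3.4375), r² = 5.6640625.
Diameter = 2r = 2√(5.6640625) ≈ 4.760.

4.760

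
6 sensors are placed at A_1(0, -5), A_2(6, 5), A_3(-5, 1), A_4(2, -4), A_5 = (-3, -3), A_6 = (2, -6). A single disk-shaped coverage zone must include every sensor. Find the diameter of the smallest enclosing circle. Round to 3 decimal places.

12.916

The minimum enclosing circle is determined by three boundary points: A_2, A_3, A_6.
Their circumcentre is (43/30, 13/30) with r² = 18769/450.
The farthest remaining point A_1 is at distance² 14209/450 ≤ 18769/450.
Diameter = 2r = 2√(18769/450) ≈ 12.916.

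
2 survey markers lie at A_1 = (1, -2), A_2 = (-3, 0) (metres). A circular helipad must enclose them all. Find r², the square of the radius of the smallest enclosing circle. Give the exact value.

5

The smallest circle enclosing two points has them as diameter endpoints.
Centre = midpoint = (-1, -1); r² = |A_1A_2|²/4 = 20/4 = 5.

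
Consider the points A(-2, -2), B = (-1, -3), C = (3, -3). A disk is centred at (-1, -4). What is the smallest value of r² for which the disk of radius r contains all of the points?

17

The required radius is the distance from (-1, -4) to the farthest point.
Squared distances: 5, 1, 17.
Maximum is 17, attained at C.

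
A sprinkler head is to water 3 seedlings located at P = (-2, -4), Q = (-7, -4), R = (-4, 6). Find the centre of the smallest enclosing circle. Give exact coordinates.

(-4.5, 0.7)

Side lengths²: PQ² = 25, PR² = 104, QR² = 109.
Since QR² = 109 < 104 + 25 = 129, the triangle is acute, so the smallest enclosing circle is the circumcircle.
Circumcentre = (-4.5, 0.7), r² = 28.34.
Centre = (-4.5, 0.7).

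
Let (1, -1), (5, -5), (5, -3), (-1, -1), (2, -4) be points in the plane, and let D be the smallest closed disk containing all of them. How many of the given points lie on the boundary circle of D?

2

The minimum enclosing circle of a finite set is fixed by two of the points (as a diameter) or three (as a circumcircle).
The farthest pair is (5, -5)–(-1, -1) with squared distance 52. The circle on this segment as diameter has centre (2, -3) and r² = 52/4 = 13.
Check (1, -1): distance² to centre = 5 ≤ 13, so it lies inside.
All remaining points lie in this disk, and no smaller disk contains both endpoints, so this is the minimum enclosing circle.
The points at distance exactly r from the centre are (5, -5), (-1, -1) — 2 points.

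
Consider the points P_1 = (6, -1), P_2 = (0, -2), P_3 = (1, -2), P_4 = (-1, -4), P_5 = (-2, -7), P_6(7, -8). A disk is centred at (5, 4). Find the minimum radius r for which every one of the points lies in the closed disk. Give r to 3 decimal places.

13.038

The required radius is the distance from (5, 4) to the farthest point.
Squared distances: 26, 61, 52, 100, 170, 148.
Maximum is 170, attained at P_5.
r = √170 ≈ 13.038.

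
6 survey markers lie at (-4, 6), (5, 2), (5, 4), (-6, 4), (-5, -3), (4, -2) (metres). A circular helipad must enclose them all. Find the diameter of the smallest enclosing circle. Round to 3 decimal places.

12.330

The minimum enclosing circle of a finite set is fixed by two of the points (as a diameter) or three (as a circumcircle).
The minimum enclosing circle is determined by three boundary points: (5, 4), (-6, 4), (-5, -3).
Their circumcentre is (-0.5, 17/14) with r² = 3725/98.
The farthest remaining point (-4, 6) is at distance² 3445/98 ≤ 3725/98.
Diameter = 2r = 2√(3725/98) ≈ 12.330.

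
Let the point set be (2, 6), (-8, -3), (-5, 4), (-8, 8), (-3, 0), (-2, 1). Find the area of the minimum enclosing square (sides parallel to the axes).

121

The bounding box has width 10 and height 11.
An axis-aligned square enclosing the set must have side ≥ max(width, height).
So the minimum side is max(10, 11) = 11.
Area = 11² = 121.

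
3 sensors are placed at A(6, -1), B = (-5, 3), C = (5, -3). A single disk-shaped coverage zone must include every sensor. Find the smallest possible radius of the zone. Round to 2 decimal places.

5.87

Side lengths²: AB² = 137, AC² = 5, BC² = 136.
Since AB² = 137 < 136 + 5 = 141, the triangle is acute, so the smallest enclosing circle is the circumcircle.
Circumcentre = (9/26, 15/26), r² = 11645/338.
r = √(11645/338) ≈ 5.87.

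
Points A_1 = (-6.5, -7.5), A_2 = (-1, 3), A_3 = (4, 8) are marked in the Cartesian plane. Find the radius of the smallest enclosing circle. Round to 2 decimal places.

Side lengths²: A_1A_2² = 140.5, A_1A_3² = 350.5, A_2A_3² = 50.
Since A_1A_3² = 350.5 ≥ 140.5 + 50 = 190.5, the angle opposite A_1A_3 is not acute, so the smallest enclosing circle has A_1A_3 as diameter.
Centre = midpoint of A_1A_3 = (-1.25, 0.25), r² = 350.5/4 = 87.625.
r = √(87.625) ≈ 9.36.

9.36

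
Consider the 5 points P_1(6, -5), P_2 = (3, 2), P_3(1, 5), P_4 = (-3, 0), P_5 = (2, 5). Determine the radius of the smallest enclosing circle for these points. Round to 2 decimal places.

5.67

The minimum enclosing circle is determined by three boundary points: P_1, P_3, P_4.
Their circumcentre is (69/26, -11/26) with r² = 10865/338.
The farthest remaining point P_5 is at distance² 10085/338 ≤ 10865/338.
r = √(10865/338) ≈ 5.67.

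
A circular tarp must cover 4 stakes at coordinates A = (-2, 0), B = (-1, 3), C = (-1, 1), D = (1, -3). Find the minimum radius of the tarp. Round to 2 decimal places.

The minimum enclosing circle of a finite set is fixed by two of the points (as a diameter) or three (as a circumcircle).
The farthest pair is B–D with squared distance 40. The circle on this segment as diameter has centre (0, 0) and r² = 40/4 = 10.
Check A: distance² to centre = 4 ≤ 10, so it lies inside.
All remaining points lie in this disk, and no smaller disk contains both endpoints, so this is the minimum enclosing circle.
r = √10 ≈ 3.16.

3.16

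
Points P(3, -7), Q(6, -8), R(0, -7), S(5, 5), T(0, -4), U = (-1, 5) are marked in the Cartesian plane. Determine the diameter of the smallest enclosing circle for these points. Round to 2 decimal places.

14.76

The farthest pair is Q–U with squared distance 218. The circle on this segment as diameter has centre (2.5, -1.5) and r² = 218/4 = 54.5.
Check P: distance² to centre = 30.5 ≤ 54.5, so it lies inside.
All remaining points lie in this disk, and no smaller disk contains both endpoints, so this is the minimum enclosing circle.
Diameter = 2r = 2√(54.5) ≈ 14.76.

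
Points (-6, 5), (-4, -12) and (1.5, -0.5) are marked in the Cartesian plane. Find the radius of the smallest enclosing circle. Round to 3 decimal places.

8.559

Call the three points A, B, C in the order given.
Side lengths²: AB² = 293, AC² = 86.5, BC² = 162.5.
Since AB² = 293 ≥ 162.5 + 86.5 = 249, the angle opposite AB is not acute, so the smallest enclosing circle has AB as diameter.
Centre = midpoint of AB = (-5, -3.5), r² = 293/4 = 73.25.
r = √(73.25) ≈ 8.559.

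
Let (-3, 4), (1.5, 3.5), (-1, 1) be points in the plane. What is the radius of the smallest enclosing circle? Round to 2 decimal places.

2.31

Call the three points A, B, C in the order given.
Side lengths²: AB² = 20.5, AC² = 13, BC² = 12.5.
Since AB² = 20.5 < 13 + 12.5 = 25.5, the triangle is acute, so the smallest enclosing circle is the circumcircle.
Circumcentre = (-0.8, 3.3), r² = 5.33.
r = √(5.33) ≈ 2.31.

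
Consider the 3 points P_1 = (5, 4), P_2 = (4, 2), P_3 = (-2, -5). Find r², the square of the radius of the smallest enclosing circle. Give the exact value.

32.5

Side lengths²: P_1P_2² = 5, P_1P_3² = 130, P_2P_3² = 85.
Since P_1P_3² = 130 ≥ 85 + 5 = 90, the angle opposite P_1P_3 is not acute, so the smallest enclosing circle has P_1P_3 as diameter.
Centre = midpoint of P_1P_3 = (1.5, -0.5), r² = 130/4 = 32.5.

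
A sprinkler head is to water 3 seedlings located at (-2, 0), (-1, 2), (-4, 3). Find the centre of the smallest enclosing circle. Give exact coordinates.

(-39/14, 23/14)

Call the three points A, B, C in the order given.
Side lengths²: AB² = 5, AC² = 13, BC² = 10.
Since AC² = 13 < 10 + 5 = 15, the triangle is acute, so the smallest enclosing circle is the circumcircle.
Circumcentre = (-39/14, 23/14), r² = 325/98.
Centre = (-39/14, 23/14).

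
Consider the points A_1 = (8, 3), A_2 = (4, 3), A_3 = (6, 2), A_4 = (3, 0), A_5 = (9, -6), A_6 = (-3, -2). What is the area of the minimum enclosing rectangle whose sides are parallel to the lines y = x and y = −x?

In coordinates u = x + y, v = x − y the rectangle is axis-aligned; the map (x,y)→(u,v) scales areas by 2.
u-values: 11, 7, 8, 3, 3, -5; range = 11 − (-5) = 16.
v-values: 5, 1, 4, 3, 15, -1; range = 15 − (-1) = 16.
Area = (16 × 16) / 2 = 128.

128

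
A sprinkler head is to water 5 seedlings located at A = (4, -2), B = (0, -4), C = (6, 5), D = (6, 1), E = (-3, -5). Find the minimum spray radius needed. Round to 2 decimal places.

The minimum enclosing circle of a finite set is fixed by two of the points (as a diameter) or three (as a circumcircle).
The farthest pair is C–E with squared distance 181. The circle on this segment as diameter has centre (1.5, 0) and r² = 181/4 = 45.25.
Check A: distance² to centre = 10.25 ≤ 45.25, so it lies inside.
All remaining points lie in this disk, and no smaller disk contains both endpoints, so this is the minimum enclosing circle.
r = √(45.25) ≈ 6.73.

6.73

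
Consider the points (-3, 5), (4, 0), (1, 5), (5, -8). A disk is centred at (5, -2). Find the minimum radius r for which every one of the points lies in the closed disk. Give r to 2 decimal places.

The required radius is the distance from (5, -2) to the farthest point.
Squared distances: 113, 5, 65, 36.
Maximum is 113, attained at (-3, 5).
r = √113 ≈ 10.63.

10.63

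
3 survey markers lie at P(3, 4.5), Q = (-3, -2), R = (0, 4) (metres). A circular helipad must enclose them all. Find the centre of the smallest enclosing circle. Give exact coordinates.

(0, 1.25)

Side lengths²: PQ² = 78.25, PR² = 9.25, QR² = 45.
Since PQ² = 78.25 ≥ 45 + 9.25 = 54.25, the angle opposite PQ is not acute, so the smallest enclosing circle has PQ as diameter.
Centre = midpoint of PQ = (0, 1.25), r² = 78.25/4 = 19.5625.
Centre = (0, 1.25).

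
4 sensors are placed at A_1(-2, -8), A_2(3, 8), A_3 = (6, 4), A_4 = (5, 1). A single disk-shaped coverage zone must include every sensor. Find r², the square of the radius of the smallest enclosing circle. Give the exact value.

70.25

A smallest enclosing disk is always determined by at most three of the input points on its boundary.
The farthest pair is A_1–A_2 with squared distance 281. The circle on this segment as diameter has centre (0.5, 0) and r² = 281/4 = 70.25.
Check A_3: distance² to centre = 46.25 ≤ 70.25, so it lies inside.
All remaining points lie in this disk, and no smaller disk contains both endpoints, so this is the minimum enclosing circle.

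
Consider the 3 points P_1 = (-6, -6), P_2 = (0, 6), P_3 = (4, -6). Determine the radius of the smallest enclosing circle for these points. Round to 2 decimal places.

7.07

Side lengths²: P_1P_2² = 180, P_1P_3² = 100, P_2P_3² = 160.
Since P_1P_2² = 180 < 160 + 100 = 260, the triangle is acute, so the smallest enclosing circle is the circumcircle.
Circumcentre = (-1, -1), r² = 50.
r = √50 ≈ 7.07.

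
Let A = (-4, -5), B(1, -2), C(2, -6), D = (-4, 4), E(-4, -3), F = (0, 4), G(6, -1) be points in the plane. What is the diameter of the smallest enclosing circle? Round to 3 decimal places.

12.042

By Welzl's lemma the MEC is supported by two points (diametrically opposite) or three points (on a circumcircle).
The minimum enclosing circle is determined by three boundary points: A, D, G.
Their circumcentre is (0, -0.5) with r² = 36.25.
The farthest remaining point C is at distance² 34.25 ≤ 36.25.
Diameter = 2r = 2√(36.25) ≈ 12.042.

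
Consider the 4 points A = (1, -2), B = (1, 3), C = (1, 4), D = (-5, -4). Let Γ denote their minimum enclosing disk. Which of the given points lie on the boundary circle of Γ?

C, D

The minimum enclosing circle of a finite set is fixed by two of the points (as a diameter) or three (as a circumcircle).
The farthest pair is C–D with squared distance 100. The circle on this segment as diameter has centre (-2, 0) and r² = 100/4 = 25.
Check A: distance² to centre = 13 ≤ 25, so it lies inside.
All remaining points lie in this disk, and no smaller disk contains both endpoints, so this is the minimum enclosing circle.
The points at distance exactly r from the centre are C, D — 2 points.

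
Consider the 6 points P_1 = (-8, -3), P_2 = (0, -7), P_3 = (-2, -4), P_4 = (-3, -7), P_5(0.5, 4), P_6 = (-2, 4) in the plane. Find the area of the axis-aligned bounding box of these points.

93.5

x ranges over [-8, 0.5], width 8.5.
y ranges over [-7, 4], height 11.
Area = 8.5 × 11 = 93.5.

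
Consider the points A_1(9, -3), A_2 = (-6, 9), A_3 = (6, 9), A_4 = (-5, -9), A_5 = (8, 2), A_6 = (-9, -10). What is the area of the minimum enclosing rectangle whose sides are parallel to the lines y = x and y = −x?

459

In coordinates u = x + y, v = x − y the rectangle is axis-aligned; the map (x,y)→(u,v) scales areas by 2.
u-values: 6, 3, 15, -14, 10, -19; range = 15 − (-19) = 34.
v-values: 12, -15, -3, 4, 6, 1; range = 12 − (-15) = 27.
Area = (34 × 27) / 2 = 459.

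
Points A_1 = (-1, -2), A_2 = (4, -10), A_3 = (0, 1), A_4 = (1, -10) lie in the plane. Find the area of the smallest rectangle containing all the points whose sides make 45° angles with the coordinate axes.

In coordinates u = x + y, v = x − y the rectangle is axis-aligned; the map (x,y)→(u,v) scales areas by 2.
u-values: -3, -6, 1, -9; range = 1 − (-9) = 10.
v-values: 1, 14, -1, 11; range = 14 − (-1) = 15.
Area = (10 × 15) / 2 = 75.

75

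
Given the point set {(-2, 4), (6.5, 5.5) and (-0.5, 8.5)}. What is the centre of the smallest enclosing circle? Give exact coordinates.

Call the three points A, B, C in the order given.
Side lengths²: AB² = 74.5, AC² = 22.5, BC² = 58.
Since AB² = 74.5 < 58 + 22.5 = 80.5, the triangle is acute, so the smallest enclosing circle is the circumcircle.
Circumcentre = (2.1875, 245/48), r² = 21605/1152.
Centre = (2.1875, 245/48).

(2.1875, 245/48)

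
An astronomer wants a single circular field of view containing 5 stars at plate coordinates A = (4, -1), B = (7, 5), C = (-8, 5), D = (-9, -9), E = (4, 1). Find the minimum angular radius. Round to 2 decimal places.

10.63

The farthest pair is B–D with squared distance 452. The circle on this segment as diameter has centre (-1, -2) and r² = 452/4 = 113.
Check A: distance² to centre = 26 ≤ 113, so it lies inside.
All remaining points lie in this disk, and no smaller disk contains both endpoints, so this is the minimum enclosing circle.
r = √113 ≈ 10.63.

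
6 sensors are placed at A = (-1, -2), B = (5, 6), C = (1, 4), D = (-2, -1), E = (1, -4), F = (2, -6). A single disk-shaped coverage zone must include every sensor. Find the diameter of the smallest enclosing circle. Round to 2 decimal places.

The farthest pair is B–F with squared distance 153. The circle on this segment as diameter has centre (3.5, 0) and r² = 153/4 = 38.25.
Check A: distance² to centre = 24.25 ≤ 38.25, so it lies inside.
All remaining points lie in this disk, and no smaller disk contains both endpoints, so this is the minimum enclosing circle.
Diameter = 2r = 2√(38.25) ≈ 12.37.

12.37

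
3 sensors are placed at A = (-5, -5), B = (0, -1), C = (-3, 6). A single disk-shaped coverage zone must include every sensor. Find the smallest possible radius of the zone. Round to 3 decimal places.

5.590

Side lengths²: AB² = 41, AC² = 125, BC² = 58.
Since AC² = 125 ≥ 58 + 41 = 99, the angle opposite AC is not acute, so the smallest enclosing circle has AC as diameter.
Centre = midpoint of AC = (-4, 0.5), r² = 125/4 = 31.25.
r = √(31.25) ≈ 5.590.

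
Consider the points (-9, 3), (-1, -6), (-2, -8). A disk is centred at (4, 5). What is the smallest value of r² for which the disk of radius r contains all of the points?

205

The required radius is the distance from (4, 5) to the farthest point.
Squared distances: 173, 146, 205.
Maximum is 205, attained at (-2, -8).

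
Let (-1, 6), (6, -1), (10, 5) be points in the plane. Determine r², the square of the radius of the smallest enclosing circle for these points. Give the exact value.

31.72

Call the three points A, B, C in the order given.
Side lengths²: AB² = 98, AC² = 122, BC² = 52.
Since AC² = 122 < 98 + 52 = 150, the triangle is acute, so the smallest enclosing circle is the circumcircle.
Circumcentre = (4.4, 4.4), r² = 31.72.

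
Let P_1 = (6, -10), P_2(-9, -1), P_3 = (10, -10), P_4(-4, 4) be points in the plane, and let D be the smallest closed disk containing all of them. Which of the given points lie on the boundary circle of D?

P_2, P_3, P_4

The minimum enclosing circle of a finite set is fixed by two of the points (as a diameter) or three (as a circumcircle).
The farthest pair is P_2–P_3 with squared distance 442. The circle on this segment as diameter has centre (0.5, -5.5) and r² = 442/4 = 110.5.
Check P_1: distance² to centre = 50.5 ≤ 110.5, so it lies inside.
All remaining points lie in this disk, and no smaller disk contains both endpoints, so this is the minimum enclosing circle.
The points at distance exactly r from the centre are P_2, P_3, P_4 — 3 points.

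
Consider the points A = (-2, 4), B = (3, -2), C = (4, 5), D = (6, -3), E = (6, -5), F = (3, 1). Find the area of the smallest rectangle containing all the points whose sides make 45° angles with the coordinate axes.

In coordinates u = x + y, v = x − y the rectangle is axis-aligned; the map (x,y)→(u,v) scales areas by 2.
u-values: 2, 1, 9, 3, 1, 4; range = 9 − 1 = 8.
v-values: -6, 5, -1, 9, 11, 2; range = 11 − (-6) = 17.
Area = (8 × 17) / 2 = 68.

68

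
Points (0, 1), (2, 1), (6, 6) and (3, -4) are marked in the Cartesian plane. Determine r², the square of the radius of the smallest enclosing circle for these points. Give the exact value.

27.25

A smallest enclosing disk is always determined by at most three of the input points on its boundary.
The farthest pair is (6, 6)–(3, -4) with squared distance 109. The circle on this segment as diameter has centre (4.5, 1) and r² = 109/4 = 27.25.
Check (0, 1): distance² to centre = 20.25 ≤ 27.25, so it lies inside.
All remaining points lie in this disk, and no smaller disk contains both endpoints, so this is the minimum enclosing circle.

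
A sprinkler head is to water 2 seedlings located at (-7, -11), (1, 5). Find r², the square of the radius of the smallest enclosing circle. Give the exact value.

The smallest circle enclosing two points has them as diameter endpoints.
Centre = midpoint = (-3, -3); r² = |(-7, -11)−(1, 5)|²/4 = 320/4 = 80.

80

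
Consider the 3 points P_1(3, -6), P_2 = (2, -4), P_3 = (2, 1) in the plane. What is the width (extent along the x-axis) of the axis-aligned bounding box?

max x = 3, min x = 2, so width = 1.

1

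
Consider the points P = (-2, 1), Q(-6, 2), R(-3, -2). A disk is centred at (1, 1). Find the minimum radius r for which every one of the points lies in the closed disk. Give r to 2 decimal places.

7.07

The required radius is the distance from (1, 1) to the farthest point.
Squared distances: 9, 50, 25.
Maximum is 50, attained at Q.
r = √50 ≈ 7.07.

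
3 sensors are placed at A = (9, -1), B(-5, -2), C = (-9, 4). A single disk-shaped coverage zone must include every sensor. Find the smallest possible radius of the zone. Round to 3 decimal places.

9.341

Side lengths²: AB² = 197, AC² = 349, BC² = 52.
Since AC² = 349 ≥ 197 + 52 = 249, the angle opposite AC is not acute, so the smallest enclosing circle has AC as diameter.
Centre = midpoint of AC = (0, 1.5), r² = 349/4 = 87.25.
r = √(87.25) ≈ 9.341.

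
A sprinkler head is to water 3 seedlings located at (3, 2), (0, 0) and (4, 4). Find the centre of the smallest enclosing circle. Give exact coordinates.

(2, 2)

Call the three points A, B, C in the order given.
Side lengths²: AB² = 13, AC² = 5, BC² = 32.
Since BC² = 32 ≥ 13 + 5 = 18, the angle opposite BC is not acute, so the smallest enclosing circle has BC as diameter.
Centre = midpoint of BC = (2, 2), r² = 32/4 = 8.
Centre = (2, 2).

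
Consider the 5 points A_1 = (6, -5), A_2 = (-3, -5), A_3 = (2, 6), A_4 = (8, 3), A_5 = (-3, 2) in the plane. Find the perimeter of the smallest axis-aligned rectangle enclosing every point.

Width = max x − min x = 8 − (-3) = 11.
Height = max y − min y = 6 − (-5) = 11.
Perimeter = 2(11 + 11) = 44.

44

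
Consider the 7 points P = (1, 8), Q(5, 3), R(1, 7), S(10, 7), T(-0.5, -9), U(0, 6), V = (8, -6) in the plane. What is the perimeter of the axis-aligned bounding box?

55

Width = max x − min x = 10 − (-0.5) = 10.5.
Height = max y − min y = 8 − (-9) = 17.
Perimeter = 2(10.5 + 17) = 55.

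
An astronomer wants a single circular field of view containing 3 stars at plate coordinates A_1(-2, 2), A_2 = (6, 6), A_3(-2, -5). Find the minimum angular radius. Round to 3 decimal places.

6.801

Side lengths²: A_1A_2² = 80, A_1A_3² = 49, A_2A_3² = 185.
Since A_2A_3² = 185 ≥ 80 + 49 = 129, the angle opposite A_2A_3 is not acute, so the smallest enclosing circle has A_2A_3 as diameter.
Centre = midpoint of A_2A_3 = (2, 0.5), r² = 185/4 = 46.25.
r = √(46.25) ≈ 6.801.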